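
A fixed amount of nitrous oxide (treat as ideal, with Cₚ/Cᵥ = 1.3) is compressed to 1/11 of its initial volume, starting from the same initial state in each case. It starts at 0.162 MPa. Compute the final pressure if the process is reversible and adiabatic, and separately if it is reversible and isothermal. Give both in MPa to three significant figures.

Isothermal: P₂ = P₁(V₁/V₂) = 0.162×11 = 1.782 MPa.
Adiabatic: P₂ = P₁(V₁/V₂)^γ = 0.162×11^(1.3) = 3.659 MPa.

adiabatic: 3.66 MPa; isothermal: 1.78 MPa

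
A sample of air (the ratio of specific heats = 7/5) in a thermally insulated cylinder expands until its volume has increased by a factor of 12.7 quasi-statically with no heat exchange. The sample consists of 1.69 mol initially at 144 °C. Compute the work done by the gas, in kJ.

W ≈ 9.35 kJ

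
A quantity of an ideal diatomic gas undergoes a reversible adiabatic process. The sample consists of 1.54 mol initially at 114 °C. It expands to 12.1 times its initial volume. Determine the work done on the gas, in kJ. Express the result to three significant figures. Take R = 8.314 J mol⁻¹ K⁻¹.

W ≈ -7.82 kJ

For a reversible adiabat TV^(γ−1) is constant, so T₂ = T₁ (V₁/V₂)^(γ−1).
γ = 7/5 for a diatomic ideal gas, so γ−1 = 2/5.
T₁ = 114 °C = 387.1 K.
T₂ = 387.1 × (1/12.1)^(2/5) = 142.8 K.
Q = 0, so ΔU = W_on_gas = nCᵥΔT with Cᵥ = R/(γ−1) = 20.79 J/(mol·K).
ΔU = 1.54 × 20.79 × (142.8 − 387.1) = -7821 J.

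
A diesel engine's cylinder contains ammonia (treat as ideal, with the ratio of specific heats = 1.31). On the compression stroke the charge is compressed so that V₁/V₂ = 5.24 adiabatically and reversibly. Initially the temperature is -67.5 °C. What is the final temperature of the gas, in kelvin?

For a reversible adiabat TV^(γ−1) is constant, so T₂ = T₁ (V₁/V₂)^(γ−1).
T₁ = -67.5 °C = 205.6 K.
T₂ = 205.6 × 5.24^(0.31) = 343.7 K.

T₂ ≈ 344 K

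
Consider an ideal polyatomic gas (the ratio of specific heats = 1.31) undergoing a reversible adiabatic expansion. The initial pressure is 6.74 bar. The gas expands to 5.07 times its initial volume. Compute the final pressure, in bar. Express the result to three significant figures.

Since PV^γ is constant along a reversible adiabat, P₂ = P₁ (V₁/V₂)^γ.
P₂ = 6.74 × (1/5.07)^(1.31) = 0.8037 bar.

P₂ ≈ 0.804 bar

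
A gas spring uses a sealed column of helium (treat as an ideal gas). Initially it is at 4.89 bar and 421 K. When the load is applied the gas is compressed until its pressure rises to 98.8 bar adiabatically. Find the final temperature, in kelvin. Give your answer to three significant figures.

T₂ ≈ 1400 K

Adiabatic: T₂/T₁ = (P₂/P₁)^((γ−1)/γ).
For a monatomic ideal gas γ = 5/3, so (γ−1)/γ = 2/5.
T₂ = 421 × (98.8/4.89)^(2/5) = 1401 K.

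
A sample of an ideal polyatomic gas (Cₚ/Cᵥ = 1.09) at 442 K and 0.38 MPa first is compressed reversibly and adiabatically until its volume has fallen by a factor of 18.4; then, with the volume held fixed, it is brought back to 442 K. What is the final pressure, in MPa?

Adiabatic step (PV^γ = const): P₂ = 0.38×18.4^(1.09) = 9.087 MPa; T₂ = 442×18.4^(0.09) = 574.5 K.
Isochoric: P₃ = P₂(T₃/T₂) = 9.087 × (442/574.5) = 6.992 MPa.

P₃ ≈ 6.99 MPa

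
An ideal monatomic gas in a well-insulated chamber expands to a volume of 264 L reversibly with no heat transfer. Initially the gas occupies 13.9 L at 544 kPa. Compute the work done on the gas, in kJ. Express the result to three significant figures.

W ≈ -9.75 kJ

γ = 5/3 for a monatomic ideal gas.
P₂ = P₁(V₁/V₂)^γ = 544×(13.9/264)^(5/3) = 4.024 kPa.
For a reversible adiabat, W_by_gas = (P₁V₁ − P₂V₂)/(γ−1).
W_by = (544000×0.0139 − 4024×0.264) / (2/3) = 9749 J.
W_on_gas = −W_by = -9749 J.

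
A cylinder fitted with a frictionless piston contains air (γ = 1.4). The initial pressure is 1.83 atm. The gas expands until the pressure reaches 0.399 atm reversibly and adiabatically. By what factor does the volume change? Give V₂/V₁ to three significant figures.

V₂/V₁ ≈ 2.97

From PV^γ = const, V₂/V₁ = (P₁/P₂)^(1/γ).
V₂/V₁ = (1.83/0.399)^(0.714) = 2.968.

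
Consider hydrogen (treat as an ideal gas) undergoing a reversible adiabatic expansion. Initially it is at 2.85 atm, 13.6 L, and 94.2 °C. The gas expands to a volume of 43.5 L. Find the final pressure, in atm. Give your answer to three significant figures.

P₂ ≈ 0.560 atm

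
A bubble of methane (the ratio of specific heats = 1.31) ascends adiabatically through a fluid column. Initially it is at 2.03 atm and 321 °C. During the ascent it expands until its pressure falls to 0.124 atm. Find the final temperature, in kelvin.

Adiabatic: T₂/T₁ = (P₂/P₁)^((γ−1)/γ).
T₁ = 321 °C = 594.1 K.
T₂ = 594.1 × (0.124/2.03)^(0.237) = 306.6 K.

T₂ ≈ 307 K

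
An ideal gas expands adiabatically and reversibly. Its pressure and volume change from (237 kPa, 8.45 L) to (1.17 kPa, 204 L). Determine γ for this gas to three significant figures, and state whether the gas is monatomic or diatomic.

PV^γ = const ⇒ γ = ln(P₂/P₁) / ln(V₁/V₂).
γ = ln(1.17/237) / ln(8.45/204) = 1.668.
γ ≈ 1.67 is close to 5/3, so the gas is monatomic.

γ ≈ 1.67; monatomic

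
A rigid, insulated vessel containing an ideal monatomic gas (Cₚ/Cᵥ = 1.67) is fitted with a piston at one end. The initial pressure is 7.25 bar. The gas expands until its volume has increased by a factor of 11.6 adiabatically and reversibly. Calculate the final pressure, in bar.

P₂ ≈ 0.121 bar

Adiabatic: P₁V₁^γ = P₂V₂^γ ⇒ P₂ = P₁ (V₁/V₂)^γ.
P₂ = 7.25 × (1/11.6)^(1.67) = 0.121 bar.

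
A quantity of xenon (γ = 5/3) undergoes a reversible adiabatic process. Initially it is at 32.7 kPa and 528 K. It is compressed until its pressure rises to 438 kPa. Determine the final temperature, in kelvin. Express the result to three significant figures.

T₂ ≈ 1490 K

Along an adiabat T P^((1−γ)/γ) is constant, so T₂ = T₁ (P₂/P₁)^((γ−1)/γ).
T₂ = 528 × (438/32.7)^(2/5) = 1491 K.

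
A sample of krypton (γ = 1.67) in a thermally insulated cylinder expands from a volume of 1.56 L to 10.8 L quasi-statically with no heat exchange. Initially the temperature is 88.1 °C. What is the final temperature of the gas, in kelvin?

For a reversible adiabat TV^(γ−1) is constant, so T₂ = T₁ (V₁/V₂)^(γ−1).
T₁ = 88.1 °C = 361.2 K.
T₂ = 361.2 × (1.56/10.8)^(0.67) = 98.81 K.

T₂ ≈ 98.8 K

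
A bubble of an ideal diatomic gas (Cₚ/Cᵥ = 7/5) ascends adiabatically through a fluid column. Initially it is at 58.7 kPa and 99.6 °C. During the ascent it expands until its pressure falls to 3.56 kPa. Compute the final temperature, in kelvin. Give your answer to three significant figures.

T₂ ≈ 167 K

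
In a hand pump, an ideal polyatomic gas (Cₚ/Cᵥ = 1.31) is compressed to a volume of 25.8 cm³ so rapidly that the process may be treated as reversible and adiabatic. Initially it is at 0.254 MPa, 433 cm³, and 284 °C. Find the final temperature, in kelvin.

T₂ ≈ 1340 K

Adiabatic: T₁V₁^(γ−1) = T₂V₂^(γ−1) ⇒ T₂ = T₁ (V₁/V₂)^(γ−1).
T₁ = 284 °C = 557.1 K.
T₂ = 557.1 × (433/25.8)^(0.31) = 1336 K.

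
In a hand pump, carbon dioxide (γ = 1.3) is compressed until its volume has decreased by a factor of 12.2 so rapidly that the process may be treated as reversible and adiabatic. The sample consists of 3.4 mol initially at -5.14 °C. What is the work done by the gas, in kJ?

Adiabatic: T₁V₁^(γ−1) = T₂V₂^(γ−1) ⇒ T₂ = T₁ (V₁/V₂)^(γ−1).
T₁ = -5.14 °C = 268 K.
T₂ = 268 × 12.2^(0.3) = 567.6 K.
Q = 0, so ΔU = W_on_gas = nCᵥΔT with Cᵥ = R/(γ−1) = 27.71 J/(mol·K).
ΔU = 3.4 × 27.71 × (567.6 − 268) = 28230 J.
Work done by the gas = −ΔU = -28230 J.

W ≈ -28.2 kJ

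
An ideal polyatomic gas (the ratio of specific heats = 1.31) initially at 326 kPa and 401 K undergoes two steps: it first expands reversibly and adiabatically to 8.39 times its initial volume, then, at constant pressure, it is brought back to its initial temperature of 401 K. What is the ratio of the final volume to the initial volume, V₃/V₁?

V₃/V₁ ≈ 16.2

Adiabatic step: V₂/V₁ = 8.39; T₂ = T₁·(1/8.39)^(0.31) = 207.4 K.
Isobaric step: V₃/V₂ = T₃/T₂ = 401/207.4.
V₃/V₁ = (V₂/V₁)(V₃/V₂) = 8.39 × (401/207.4) = 16.22.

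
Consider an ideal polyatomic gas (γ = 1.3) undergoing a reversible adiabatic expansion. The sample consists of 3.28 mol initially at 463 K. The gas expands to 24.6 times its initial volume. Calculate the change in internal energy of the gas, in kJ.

ΔU ≈ -26.0 kJ

Adiabatic: T₁V₁^(γ−1) = T₂V₂^(γ−1) ⇒ T₂ = T₁ (V₁/V₂)^(γ−1).
T₂ = 463 × (1/24.6)^(0.3) = 177.1 K.
Q = 0, so ΔU = W_on_gas = nCᵥΔT with Cᵥ = R/(γ−1) = 27.71 J/(mol·K).
ΔU = 3.28 × 27.71 × (177.1 − 463) = -25990 J.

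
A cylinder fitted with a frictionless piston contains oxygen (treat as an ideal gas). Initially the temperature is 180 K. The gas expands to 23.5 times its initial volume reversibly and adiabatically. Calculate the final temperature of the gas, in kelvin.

T₂ ≈ 50.9 K

For a reversible adiabat TV^(γ−1) is constant, so T₂ = T₁ (V₁/V₂)^(γ−1).
For a diatomic ideal gas γ = 7/5, so γ−1 = 2/5.
T₂ = 180 × (1/23.5)^(2/5) = 50.91 K.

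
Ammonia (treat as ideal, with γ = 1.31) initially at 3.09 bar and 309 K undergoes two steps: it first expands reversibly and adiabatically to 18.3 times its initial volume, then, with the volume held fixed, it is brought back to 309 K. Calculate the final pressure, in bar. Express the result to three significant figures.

P₃ ≈ 0.169 bar

Adiabatic step (PV^γ = const): P₂ = 3.09×(1/18.3)^(1.31) = 0.06857 bar; T₂ = 309×(1/18.3)^(0.31) = 125.5 K.
Isochoric: P₃ = P₂(T₃/T₂) = 0.06857 × (309/125.5) = 0.1689 bar.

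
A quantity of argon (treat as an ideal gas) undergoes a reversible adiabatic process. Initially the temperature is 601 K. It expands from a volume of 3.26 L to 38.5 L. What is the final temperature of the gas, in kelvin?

T₂ ≈ 116 K

Adiabatic: T₁V₁^(γ−1) = T₂V₂^(γ−1) ⇒ T₂ = T₁ (V₁/V₂)^(γ−1).
For a monatomic ideal gas γ = 5/3, so γ−1 = 2/3.
T₂ = 601 × (3.26/38.5)^(2/3) = 115.9 K.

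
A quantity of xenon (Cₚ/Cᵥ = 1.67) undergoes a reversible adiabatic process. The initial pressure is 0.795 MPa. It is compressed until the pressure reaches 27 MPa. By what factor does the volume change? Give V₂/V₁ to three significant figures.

From PV^γ = const, V₂/V₁ = (P₁/P₂)^(1/γ).
V₂/V₁ = (0.795/27)^(0.599) = 0.1211.

V₂/V₁ ≈ 0.121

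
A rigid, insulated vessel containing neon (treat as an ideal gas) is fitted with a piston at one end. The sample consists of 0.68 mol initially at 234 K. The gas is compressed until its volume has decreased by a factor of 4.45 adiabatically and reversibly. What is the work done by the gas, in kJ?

Adiabatic: T₁V₁^(γ−1) = T₂V₂^(γ−1) ⇒ T₂ = T₁ (V₁/V₂)^(γ−1).
γ = 5/3 for a monatomic ideal gas, so γ−1 = 2/3.
T₂ = 234 × 4.45^(2/3) = 633.1 K.
Q = 0, so ΔU = W_on_gas = nCᵥΔT with Cᵥ = R/(γ−1) = 12.47 J/(mol·K).
ΔU = 0.68 × 12.47 × (633.1 − 234) = 3384 J.
Work done by the gas = −ΔU = -3384 J.

W ≈ -3.38 kJ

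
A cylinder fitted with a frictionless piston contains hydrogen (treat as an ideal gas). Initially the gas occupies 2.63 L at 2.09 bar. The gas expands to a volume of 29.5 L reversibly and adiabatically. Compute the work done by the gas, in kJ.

γ = 7/5 for a diatomic ideal gas.
P₂ = P₁(V₁/V₂)^γ = 2.09×(2.63/29.5)^(7/5) = 0.07085 bar.
For a reversible adiabat, W_by_gas = (P₁V₁ − P₂V₂)/(γ−1).
W_by = (209000×0.00263 − 7085×0.0295) / (2/5) = 851.7 J.

W ≈ 0.852 kJ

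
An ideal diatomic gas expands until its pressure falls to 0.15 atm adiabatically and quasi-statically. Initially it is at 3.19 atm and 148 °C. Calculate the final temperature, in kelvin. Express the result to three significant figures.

T₂ ≈ 176 K

Adiabatic: T₂/T₁ = (P₂/P₁)^((γ−1)/γ).
For a diatomic ideal gas γ = 7/5, so (γ−1)/γ = 2/7.
T₁ = 148 °C = 421.1 K.
T₂ = 421.1 × (0.15/3.19)^(2/7) = 175.8 K.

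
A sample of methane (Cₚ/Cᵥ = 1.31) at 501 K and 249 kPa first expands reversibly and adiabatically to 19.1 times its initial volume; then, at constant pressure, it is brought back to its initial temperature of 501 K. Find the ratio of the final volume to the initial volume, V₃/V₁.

Adiabatic step: V₂/V₁ = 19.1; T₂ = T₁·(1/19.1)^(0.31) = 200.8 K.
Isobaric step: V₃/V₂ = T₃/T₂ = 501/200.8.
V₃/V₁ = (V₂/V₁)(V₃/V₂) = 19.1 × (501/200.8) = 47.66.

V₃/V₁ ≈ 47.7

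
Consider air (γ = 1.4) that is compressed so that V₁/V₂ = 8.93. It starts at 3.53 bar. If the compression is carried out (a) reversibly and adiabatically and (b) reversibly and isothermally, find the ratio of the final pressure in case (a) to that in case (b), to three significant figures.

P_adiabatic / P_isothermal ≈ 2.40

Isothermal: P_b = P₁(V₁/V₂) = 3.53×8.93.
Adiabatic: P_a = P₁(V₁/V₂)^γ = 3.53×8.93^(1.4).
P_a/P_b = (V₁/V₂)^(γ−1) = 8.93^(0.4) = 2.401.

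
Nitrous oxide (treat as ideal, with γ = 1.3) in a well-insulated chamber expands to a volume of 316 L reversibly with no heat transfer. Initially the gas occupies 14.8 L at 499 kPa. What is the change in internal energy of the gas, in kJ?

ΔU ≈ -14.8 kJ

P₂ = P₁(V₁/V₂)^γ = 499×(14.8/316)^(1.3) = 9.329 kPa.
For a reversible adiabat, W_by_gas = (P₁V₁ − P₂V₂)/(γ−1).
W_by = (499000×0.0148 − 9329×0.316) / (0.3) = 14790 J.
Q = 0 ⇒ ΔU = −W_by = -14790 J.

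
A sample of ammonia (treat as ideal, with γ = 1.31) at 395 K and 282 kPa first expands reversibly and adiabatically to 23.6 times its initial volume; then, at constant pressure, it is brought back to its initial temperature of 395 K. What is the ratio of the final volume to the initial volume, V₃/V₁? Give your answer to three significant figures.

V₃/V₁ ≈ 62.9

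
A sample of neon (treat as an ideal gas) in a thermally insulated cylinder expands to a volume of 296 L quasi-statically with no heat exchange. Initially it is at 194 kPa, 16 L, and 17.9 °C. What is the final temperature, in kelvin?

Adiabatic: T₁V₁^(γ−1) = T₂V₂^(γ−1) ⇒ T₂ = T₁ (V₁/V₂)^(γ−1).
γ = 5/3 for a monatomic ideal gas.
T₁ = 17.9 °C = 291 K.
T₂ = 291 × (16/296)^(2/3) = 41.61 K.

T₂ ≈ 41.6 K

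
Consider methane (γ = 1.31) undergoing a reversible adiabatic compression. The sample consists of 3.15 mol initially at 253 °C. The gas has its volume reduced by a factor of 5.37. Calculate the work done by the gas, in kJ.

W ≈ -30.4 kJ

For a reversible adiabat TV^(γ−1) is constant, so T₂ = T₁ (V₁/V₂)^(γ−1).
T₁ = 253 °C = 526.1 K.
T₂ = 526.1 × 5.37^(0.31) = 885.9 K.
Q = 0, so ΔU = W_on_gas = nCᵥΔT with Cᵥ = R/(γ−1) = 26.82 J/(mol·K).
ΔU = 3.15 × 26.82 × (885.9 − 526.1) = 30390 J.
Work done by the gas = −ΔU = -30390 J.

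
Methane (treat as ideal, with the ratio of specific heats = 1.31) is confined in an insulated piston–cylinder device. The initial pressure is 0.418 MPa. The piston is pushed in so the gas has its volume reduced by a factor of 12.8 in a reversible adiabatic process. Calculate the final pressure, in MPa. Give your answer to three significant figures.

Since PV^γ is constant along a reversible adiabat, P₂ = P₁ (V₁/V₂)^γ.
P₂ = 0.418 × 12.8^(1.31) = 11.79 MPa.

P₂ ≈ 11.8 MPa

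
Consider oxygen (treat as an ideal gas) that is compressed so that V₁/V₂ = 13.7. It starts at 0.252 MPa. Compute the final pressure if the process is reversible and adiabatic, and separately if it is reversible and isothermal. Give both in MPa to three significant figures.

For a diatomic ideal gas γ = 7/5.
Isothermal: P₂ = P₁(V₁/V₂) = 0.252×13.7 = 3.452 MPa.
Adiabatic: P₂ = P₁(V₁/V₂)^γ = 0.252×13.7^(7/5) = 9.836 MPa.

adiabatic: 9.84 MPa; isothermal: 3.45 MPa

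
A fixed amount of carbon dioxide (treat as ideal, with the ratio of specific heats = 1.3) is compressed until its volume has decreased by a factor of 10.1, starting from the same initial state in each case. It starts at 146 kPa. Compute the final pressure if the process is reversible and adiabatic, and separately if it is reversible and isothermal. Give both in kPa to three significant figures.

Isothermal: P₂ = P₁(V₁/V₂) = 146×10.1 = 1475 kPa.
Adiabatic: P₂ = P₁(V₁/V₂)^γ = 146×10.1^(1.3) = 2951 kPa.

adiabatic: 2950 kPa; isothermal: 1470 kPa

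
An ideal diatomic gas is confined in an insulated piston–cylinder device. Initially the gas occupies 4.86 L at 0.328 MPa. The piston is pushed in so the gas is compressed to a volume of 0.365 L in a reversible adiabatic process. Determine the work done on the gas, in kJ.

W ≈ 7.24 kJ

γ = 7/5 for a diatomic ideal gas.
P₂ = P₁(V₁/V₂)^γ = 0.328×(4.86/0.365)^(7/5) = 12.3 MPa.
For a reversible adiabat, W_by_gas = (P₁V₁ − P₂V₂)/(γ−1).
W_by = (328000×0.00486 − 1.23×10^7×0.000365) / (2/5) = -7240 J.
W_on_gas = −W_by = 7240 J.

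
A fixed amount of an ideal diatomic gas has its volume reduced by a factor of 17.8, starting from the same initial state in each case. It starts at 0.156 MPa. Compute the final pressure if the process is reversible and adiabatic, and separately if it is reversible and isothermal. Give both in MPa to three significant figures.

adiabatic: 8.78 MPa; isothermal: 2.78 MPa

For a diatomic ideal gas γ = 7/5.
Isothermal: P₂ = P₁(V₁/V₂) = 0.156×17.8 = 2.777 MPa.
Adiabatic: P₂ = P₁(V₁/V₂)^γ = 0.156×17.8^(7/5) = 8.784 MPa.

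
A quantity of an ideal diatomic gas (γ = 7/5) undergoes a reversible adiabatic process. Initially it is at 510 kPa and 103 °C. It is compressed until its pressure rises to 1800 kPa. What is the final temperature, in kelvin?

Along an adiabat T P^((1−γ)/γ) is constant, so T₂ = T₁ (P₂/P₁)^((γ−1)/γ).
T₁ = 103 °C = 376.1 K.
T₂ = 376.1 × (1800/510)^(2/7) = 539.3 K.

T₂ ≈ 539 K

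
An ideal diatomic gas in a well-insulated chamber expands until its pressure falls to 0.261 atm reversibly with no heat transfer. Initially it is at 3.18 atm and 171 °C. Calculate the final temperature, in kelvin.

T₂ ≈ 217 K

Along an adiabat T P^((1−γ)/γ) is constant, so T₂ = T₁ (P₂/P₁)^((γ−1)/γ).
For a diatomic ideal gas γ = 7/5, so (γ−1)/γ = 2/7.
T₁ = 171 °C = 444.1 K.
T₂ = 444.1 × (0.261/3.18)^(2/7) = 217.4 K.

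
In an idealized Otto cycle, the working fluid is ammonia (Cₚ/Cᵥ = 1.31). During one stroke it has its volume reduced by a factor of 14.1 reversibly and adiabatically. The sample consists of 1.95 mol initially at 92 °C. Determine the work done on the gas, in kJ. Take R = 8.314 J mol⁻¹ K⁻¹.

Adiabatic: T₁V₁^(γ−1) = T₂V₂^(γ−1) ⇒ T₂ = T₁ (V₁/V₂)^(γ−1).
T₁ = 92 °C = 365.1 K.
T₂ = 365.1 × 14.1^(0.31) = 829.3 K.
Q = 0, so ΔU = W_on_gas = nCᵥΔT with Cᵥ = R/(γ−1) = 26.82 J/(mol·K).
ΔU = 1.95 × 26.82 × (829.3 − 365.1) = 24280 J.

W ≈ 24.3 kJ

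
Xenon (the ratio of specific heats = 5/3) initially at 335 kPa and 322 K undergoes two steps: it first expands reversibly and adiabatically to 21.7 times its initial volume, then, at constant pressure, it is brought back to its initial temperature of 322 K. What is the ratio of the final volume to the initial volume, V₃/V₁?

V₃/V₁ ≈ 169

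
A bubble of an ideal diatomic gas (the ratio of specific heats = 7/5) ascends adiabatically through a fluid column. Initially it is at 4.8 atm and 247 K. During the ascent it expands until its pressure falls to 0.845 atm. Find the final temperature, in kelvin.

T₂ ≈ 150 K

Along an adiabat T P^((1−γ)/γ) is constant, so T₂ = T₁ (P₂/P₁)^((γ−1)/γ).
T₂ = 247 × (0.845/4.8)^(2/7) = 150.4 K.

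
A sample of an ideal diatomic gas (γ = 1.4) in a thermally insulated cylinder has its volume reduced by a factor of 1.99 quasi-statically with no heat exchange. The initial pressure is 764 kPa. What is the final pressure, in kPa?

P₂ ≈ 2000 kPa

Since PV^γ is constant along a reversible adiabat, P₂ = P₁ (V₁/V₂)^γ.
P₂ = 764 × 1.99^(1.4) = 2002 kPa.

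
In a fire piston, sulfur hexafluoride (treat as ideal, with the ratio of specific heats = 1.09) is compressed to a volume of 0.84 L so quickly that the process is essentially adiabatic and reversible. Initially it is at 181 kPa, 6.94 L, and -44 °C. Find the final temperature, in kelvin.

T₂ ≈ 277 K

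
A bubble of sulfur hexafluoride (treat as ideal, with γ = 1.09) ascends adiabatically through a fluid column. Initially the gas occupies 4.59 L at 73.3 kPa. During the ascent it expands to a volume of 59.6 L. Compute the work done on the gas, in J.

W ≈ -770 J

P₂ = P₁(V₁/V₂)^γ = 73.3×(4.59/59.6)^(1.09) = 4.482 kPa.
For a reversible adiabat, W_by_gas = (P₁V₁ − P₂V₂)/(γ−1).
W_by = (73300×0.00459 − 4482×0.0596) / (0.09) = 770.3 J.
W_on_gas = −W_by = -770.3 J.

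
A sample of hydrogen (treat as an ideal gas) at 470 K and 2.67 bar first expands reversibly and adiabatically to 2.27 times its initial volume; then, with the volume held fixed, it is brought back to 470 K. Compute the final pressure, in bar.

For a diatomic ideal gas γ = 7/5.
Adiabatic step (PV^γ = const): P₂ = 2.67×(1/2.27)^(7/5) = 0.8474 bar; T₂ = 470×(1/2.27)^(2/5) = 338.6 K.
Isochoric: P₃ = P₂(T₃/T₂) = 0.8474 × (470/338.6) = 1.176 bar.

P₃ ≈ 1.18 bar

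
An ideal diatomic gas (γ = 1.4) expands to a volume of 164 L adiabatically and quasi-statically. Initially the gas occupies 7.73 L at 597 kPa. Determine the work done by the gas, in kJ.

P₂ = P₁(V₁/V₂)^γ = 597×(7.73/164)^(1.4) = 8.292 kPa.
For a reversible adiabat, W_by_gas = (P₁V₁ − P₂V₂)/(γ−1).
W_by = (597000×0.00773 − 8292×0.164) / (0.4) = 8137 J.

W ≈ 8.14 kJ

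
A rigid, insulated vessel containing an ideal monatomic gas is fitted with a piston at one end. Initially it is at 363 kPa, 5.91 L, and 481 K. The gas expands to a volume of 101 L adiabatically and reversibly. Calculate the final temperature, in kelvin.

T₂ ≈ 72.5 K

Adiabatic: T₁V₁^(γ−1) = T₂V₂^(γ−1) ⇒ T₂ = T₁ (V₁/V₂)^(γ−1).
γ = 5/3 for a monatomic ideal gas.
T₂ = 481 × (5.91/101)^(2/3) = 72.5 K.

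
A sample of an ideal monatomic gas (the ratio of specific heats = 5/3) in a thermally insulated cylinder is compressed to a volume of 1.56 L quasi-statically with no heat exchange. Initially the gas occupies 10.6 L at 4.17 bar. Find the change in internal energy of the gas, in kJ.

ΔU ≈ 17.2 kJ

P₂ = P₁(V₁/V₂)^γ = 4.17×(10.6/1.56)^(5/3) = 101.6 bar.
For a reversible adiabat, W_by_gas = (P₁V₁ − P₂V₂)/(γ−1).
W_by = (417000×0.0106 − 1.016×10^7×0.00156) / (2/3) = -17160 J.
Q = 0 ⇒ ΔU = −W_by = 17160 J.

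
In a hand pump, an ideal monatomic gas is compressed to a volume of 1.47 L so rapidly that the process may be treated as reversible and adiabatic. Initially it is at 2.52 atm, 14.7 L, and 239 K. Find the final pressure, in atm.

P₂ ≈ 117 atm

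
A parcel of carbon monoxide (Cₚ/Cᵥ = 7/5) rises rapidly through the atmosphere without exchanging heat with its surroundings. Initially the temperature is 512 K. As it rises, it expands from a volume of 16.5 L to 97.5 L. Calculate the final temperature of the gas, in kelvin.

T₂ ≈ 252 K

Adiabatic: T₁V₁^(γ−1) = T₂V₂^(γ−1) ⇒ T₂ = T₁ (V₁/V₂)^(γ−1).
T₂ = 512 × (16.5/97.5)^(2/5) = 251.6 K.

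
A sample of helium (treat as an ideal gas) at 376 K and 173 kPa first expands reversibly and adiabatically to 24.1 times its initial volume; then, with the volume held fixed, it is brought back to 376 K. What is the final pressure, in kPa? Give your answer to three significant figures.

P₃ ≈ 7.18 kPa

For a monatomic ideal gas γ = 5/3.
Adiabatic step (PV^γ = const): P₂ = 173×(1/24.1)^(5/3) = 0.8604 kPa; T₂ = 376×(1/24.1)^(2/3) = 45.07 K.
Isochoric: P₃ = P₂(T₃/T₂) = 0.8604 × (376/45.07) = 7.178 kPa.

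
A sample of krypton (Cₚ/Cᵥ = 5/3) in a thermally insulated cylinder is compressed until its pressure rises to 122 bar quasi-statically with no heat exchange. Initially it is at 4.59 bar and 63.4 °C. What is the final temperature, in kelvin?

Along an adiabat T P^((1−γ)/γ) is constant, so T₂ = T₁ (P₂/P₁)^((γ−1)/γ).
T₁ = 63.4 °C = 336.5 K.
T₂ = 336.5 × (122/4.59)^(2/5) = 1250 K.

T₂ ≈ 1250 K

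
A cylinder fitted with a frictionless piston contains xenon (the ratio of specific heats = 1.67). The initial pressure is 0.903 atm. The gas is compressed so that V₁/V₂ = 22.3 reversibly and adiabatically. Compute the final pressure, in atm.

P₂ ≈ 161 atm

Since PV^γ is constant along a reversible adiabat, P₂ = P₁ (V₁/V₂)^γ.
P₂ = 0.903 × 22.3^(1.67) = 161.2 atm.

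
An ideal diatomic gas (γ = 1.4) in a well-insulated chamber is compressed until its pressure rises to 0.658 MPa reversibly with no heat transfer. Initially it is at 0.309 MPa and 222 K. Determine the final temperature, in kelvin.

T₂ ≈ 276 K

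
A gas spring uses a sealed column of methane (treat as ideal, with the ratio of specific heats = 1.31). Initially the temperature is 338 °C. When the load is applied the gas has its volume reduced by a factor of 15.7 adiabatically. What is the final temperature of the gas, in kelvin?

T₂ ≈ 1440 K

For a reversible adiabat TV^(γ−1) is constant, so T₂ = T₁ (V₁/V₂)^(γ−1).
T₁ = 338 °C = 611.1 K.
T₂ = 611.1 × 15.7^(0.31) = 1435 K.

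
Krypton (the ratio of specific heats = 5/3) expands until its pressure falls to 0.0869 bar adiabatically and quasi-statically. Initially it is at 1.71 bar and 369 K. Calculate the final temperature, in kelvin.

T₂ ≈ 112 K

Along an adiabat T P^((1−γ)/γ) is constant, so T₂ = T₁ (P₂/P₁)^((γ−1)/γ).
T₂ = 369 × (0.0869/1.71)^(2/5) = 112.1 K.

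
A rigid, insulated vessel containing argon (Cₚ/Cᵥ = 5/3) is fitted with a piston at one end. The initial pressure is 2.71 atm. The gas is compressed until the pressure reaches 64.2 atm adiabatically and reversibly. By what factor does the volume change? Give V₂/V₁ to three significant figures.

V₂/V₁ ≈ 0.150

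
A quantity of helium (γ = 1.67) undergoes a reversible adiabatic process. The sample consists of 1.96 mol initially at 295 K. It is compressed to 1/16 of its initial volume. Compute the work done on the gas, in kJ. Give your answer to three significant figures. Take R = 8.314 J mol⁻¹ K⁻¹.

For a reversible adiabat TV^(γ−1) is constant, so T₂ = T₁ (V₁/V₂)^(γ−1).
T₂ = 295 × 16^(0.67) = 1891 K.
Q = 0, so ΔU = W_on_gas = nCᵥΔT with Cᵥ = R/(γ−1) = 12.41 J/(mol·K).
ΔU = 1.96 × 12.41 × (1891 − 295) = 38810 J.

W ≈ 38.8 kJ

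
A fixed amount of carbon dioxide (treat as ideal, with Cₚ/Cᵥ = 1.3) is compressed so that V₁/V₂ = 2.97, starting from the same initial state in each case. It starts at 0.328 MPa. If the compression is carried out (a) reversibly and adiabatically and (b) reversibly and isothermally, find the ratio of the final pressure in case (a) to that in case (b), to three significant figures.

Isothermal: P_b = P₁(V₁/V₂) = 0.328×2.97.
Adiabatic: P_a = P₁(V₁/V₂)^γ = 0.328×2.97^(1.3).
P_a/P_b = (V₁/V₂)^(γ−1) = 2.97^(0.3) = 1.386.

P_adiabatic / P_isothermal ≈ 1.39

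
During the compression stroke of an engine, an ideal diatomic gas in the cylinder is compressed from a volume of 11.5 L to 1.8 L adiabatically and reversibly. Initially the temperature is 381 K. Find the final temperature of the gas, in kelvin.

Adiabatic: T₁V₁^(γ−1) = T₂V₂^(γ−1) ⇒ T₂ = T₁ (V₁/V₂)^(γ−1).
For a diatomic ideal gas γ = 7/5, so γ−1 = 2/5.
T₂ = 381 × (11.5/1.8)^(2/5) = 800 K.

T₂ ≈ 800 K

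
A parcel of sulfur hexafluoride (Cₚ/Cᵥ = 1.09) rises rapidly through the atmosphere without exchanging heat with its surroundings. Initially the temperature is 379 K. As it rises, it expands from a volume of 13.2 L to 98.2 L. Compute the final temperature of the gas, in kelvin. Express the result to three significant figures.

T₂ ≈ 316 K

Adiabatic: T₁V₁^(γ−1) = T₂V₂^(γ−1) ⇒ T₂ = T₁ (V₁/V₂)^(γ−1).
T₂ = 379 × (13.2/98.2)^(0.09) = 316.4 K.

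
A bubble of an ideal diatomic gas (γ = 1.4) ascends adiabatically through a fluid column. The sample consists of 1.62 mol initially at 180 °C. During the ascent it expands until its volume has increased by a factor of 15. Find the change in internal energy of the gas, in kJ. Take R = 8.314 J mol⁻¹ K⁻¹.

ΔU ≈ -10.1 kJ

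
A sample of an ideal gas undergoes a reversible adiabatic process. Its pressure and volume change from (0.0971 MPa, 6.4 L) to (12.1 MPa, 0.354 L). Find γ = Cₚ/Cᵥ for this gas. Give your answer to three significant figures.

γ ≈ 1.67

PV^γ = const ⇒ γ = ln(P₂/P₁) / ln(V₁/V₂).
γ = ln(12.1/0.0971) / ln(6.4/0.354) = 1.667.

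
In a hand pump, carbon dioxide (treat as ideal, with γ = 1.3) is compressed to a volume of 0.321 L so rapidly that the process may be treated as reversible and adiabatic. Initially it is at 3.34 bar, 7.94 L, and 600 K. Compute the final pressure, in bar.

P₂ ≈ 216 bar

Adiabatic: P₁V₁^γ = P₂V₂^γ ⇒ P₂ = P₁ (V₁/V₂)^γ.
P₂ = 3.34 × (7.94/0.321)^(1.3) = 216.3 bar.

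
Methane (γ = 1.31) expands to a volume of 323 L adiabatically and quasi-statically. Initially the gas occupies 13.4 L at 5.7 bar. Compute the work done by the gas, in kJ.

W ≈ 15.5 kJ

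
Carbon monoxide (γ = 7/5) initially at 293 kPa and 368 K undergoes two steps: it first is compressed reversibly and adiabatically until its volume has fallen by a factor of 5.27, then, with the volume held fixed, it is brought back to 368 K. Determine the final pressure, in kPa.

Adiabatic step (PV^γ = const): P₂ = 293×5.27^(7/5) = 3002 kPa; T₂ = 368×5.27^(2/5) = 715.4 K.
Isochoric: P₃ = P₂(T₃/T₂) = 3002 × (368/715.4) = 1544 kPa.

P₃ ≈ 1540 kPa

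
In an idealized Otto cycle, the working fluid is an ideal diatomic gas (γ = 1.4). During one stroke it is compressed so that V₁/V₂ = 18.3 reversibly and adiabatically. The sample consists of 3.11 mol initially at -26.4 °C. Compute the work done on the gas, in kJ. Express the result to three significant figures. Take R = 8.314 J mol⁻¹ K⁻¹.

W ≈ 35.1 kJ

Adiabatic: T₁V₁^(γ−1) = T₂V₂^(γ−1) ⇒ T₂ = T₁ (V₁/V₂)^(γ−1).
T₁ = -26.4 °C = 246.7 K.
T₂ = 246.7 × 18.3^(0.4) = 789.3 K.
Q = 0, so ΔU = W_on_gas = nCᵥΔT with Cᵥ = R/(γ−1) = 20.79 J/(mol·K).
ΔU = 3.11 × 20.79 × (789.3 − 246.7) = 35070 J.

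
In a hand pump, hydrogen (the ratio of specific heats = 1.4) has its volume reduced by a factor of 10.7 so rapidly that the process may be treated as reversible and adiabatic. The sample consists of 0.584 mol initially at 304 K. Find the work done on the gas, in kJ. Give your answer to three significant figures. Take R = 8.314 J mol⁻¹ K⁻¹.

W ≈ 5.83 kJ

Adiabatic: T₁V₁^(γ−1) = T₂V₂^(γ−1) ⇒ T₂ = T₁ (V₁/V₂)^(γ−1).
T₂ = 304 × 10.7^(0.4) = 784.6 K.
Q = 0, so ΔU = W_on_gas = nCᵥΔT with Cᵥ = R/(γ−1) = 20.79 J/(mol·K).
ΔU = 0.584 × 20.79 × (784.6 − 304) = 5833 J.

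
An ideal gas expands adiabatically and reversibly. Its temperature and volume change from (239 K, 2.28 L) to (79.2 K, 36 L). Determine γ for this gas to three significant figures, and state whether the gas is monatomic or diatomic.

γ ≈ 1.40; diatomic

TV^(γ−1) = const ⇒ γ − 1 = ln(T₂/T₁) / ln(V₁/V₂).
γ = 1 + ln(79.2/239) / ln(2.28/36) = 1.4.
γ ≈ 1.40 is close to 7/5, so the gas is diatomic.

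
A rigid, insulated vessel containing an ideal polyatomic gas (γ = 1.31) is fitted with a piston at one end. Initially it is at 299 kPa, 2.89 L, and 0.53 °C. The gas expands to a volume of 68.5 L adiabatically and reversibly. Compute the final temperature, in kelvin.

Adiabatic: T₁V₁^(γ−1) = T₂V₂^(γ−1) ⇒ T₂ = T₁ (V₁/V₂)^(γ−1).
T₁ = 0.53 °C = 273.7 K.
T₂ = 273.7 × (2.89/68.5)^(0.31) = 102.6 K.

T₂ ≈ 103 K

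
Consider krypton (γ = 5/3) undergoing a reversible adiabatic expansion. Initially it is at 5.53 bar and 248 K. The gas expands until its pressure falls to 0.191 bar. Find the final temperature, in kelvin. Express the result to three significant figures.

Adiabatic: T₂/T₁ = (P₂/P₁)^((γ−1)/γ).
T₂ = 248 × (0.191/5.53)^(2/5) = 64.53 K.

T₂ ≈ 64.5 K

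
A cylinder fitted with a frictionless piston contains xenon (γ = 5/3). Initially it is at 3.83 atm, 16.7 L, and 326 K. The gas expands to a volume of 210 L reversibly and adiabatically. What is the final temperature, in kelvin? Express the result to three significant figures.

Adiabatic: T₁V₁^(γ−1) = T₂V₂^(γ−1) ⇒ T₂ = T₁ (V₁/V₂)^(γ−1).
T₂ = 326 × (16.7/210)^(2/3) = 60.29 K.

T₂ ≈ 60.3 K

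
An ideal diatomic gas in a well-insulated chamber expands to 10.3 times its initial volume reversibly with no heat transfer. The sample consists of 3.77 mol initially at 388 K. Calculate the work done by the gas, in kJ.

W ≈ 18.4 kJ

Adiabatic: T₁V₁^(γ−1) = T₂V₂^(γ−1) ⇒ T₂ = T₁ (V₁/V₂)^(γ−1).
γ = 7/5 for a diatomic ideal gas, so γ−1 = 2/5.
T₂ = 388 × (1/10.3)^(2/5) = 152.7 K.
Q = 0, so ΔU = W_on_gas = nCᵥΔT with Cᵥ = R/(γ−1) = 20.79 J/(mol·K).
ΔU = 3.77 × 20.79 × (152.7 − 388) = -18440 J.
Work done by the gas = −ΔU = 18440 J.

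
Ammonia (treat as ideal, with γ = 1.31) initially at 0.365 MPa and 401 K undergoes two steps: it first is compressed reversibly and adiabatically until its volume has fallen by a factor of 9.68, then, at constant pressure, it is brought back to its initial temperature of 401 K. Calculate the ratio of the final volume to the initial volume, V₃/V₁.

V₃/V₁ ≈ 0.0511

Adiabatic step: V₂/V₁ = 0.1033; T₂ = T₁·9.68^(0.31) = 810.5 K.
Isobaric step: V₃/V₂ = T₃/T₂ = 401/810.5.
V₃/V₁ = (V₂/V₁)(V₃/V₂) = 0.1033 × (401/810.5) = 0.05111.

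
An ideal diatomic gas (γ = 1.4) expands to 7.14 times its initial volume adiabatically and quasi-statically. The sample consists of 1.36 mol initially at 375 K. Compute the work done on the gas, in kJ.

W ≈ -5.77 kJ

For a reversible adiabat TV^(γ−1) is constant, so T₂ = T₁ (V₁/V₂)^(γ−1).
T₂ = 375 × (1/7.14)^(0.4) = 170.8 K.
Q = 0, so ΔU = W_on_gas = nCᵥΔT with Cᵥ = R/(γ−1) = 20.79 J/(mol·K).
ΔU = 1.36 × 20.79 × (170.8 − 375) = -5772 J.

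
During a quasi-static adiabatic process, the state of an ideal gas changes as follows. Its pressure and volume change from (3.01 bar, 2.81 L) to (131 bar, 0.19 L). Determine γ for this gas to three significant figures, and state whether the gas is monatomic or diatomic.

γ ≈ 1.40; diatomic

PV^γ = const ⇒ γ = ln(P₂/P₁) / ln(V₁/V₂).
γ = ln(131/3.01) / ln(2.81/0.19) = 1.401.
γ ≈ 1.40 is close to 7/5, so the gas is diatomic.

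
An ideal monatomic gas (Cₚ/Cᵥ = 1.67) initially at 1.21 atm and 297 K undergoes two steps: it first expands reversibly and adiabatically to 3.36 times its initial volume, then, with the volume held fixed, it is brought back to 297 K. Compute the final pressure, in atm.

Adiabatic step (PV^γ = const): P₂ = 1.21×(1/3.36)^(1.67) = 0.1599 atm; T₂ = 297×(1/3.36)^(0.67) = 131.9 K.
Isochoric: P₃ = P₂(T₃/T₂) = 0.1599 × (297/131.9) = 0.3601 atm.

P₃ ≈ 0.360 atm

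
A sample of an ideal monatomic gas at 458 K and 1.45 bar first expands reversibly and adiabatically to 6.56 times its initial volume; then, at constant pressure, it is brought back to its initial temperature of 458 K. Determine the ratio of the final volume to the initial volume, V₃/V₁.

For a monatomic ideal gas γ = 5/3.
Adiabatic step: V₂/V₁ = 6.56; T₂ = T₁·(1/6.56)^(2/3) = 130.7 K.
Isobaric step: V₃/V₂ = T₃/T₂ = 458/130.7.
V₃/V₁ = (V₂/V₁)(V₃/V₂) = 6.56 × (458/130.7) = 22.99.

V₃/V₁ ≈ 23.0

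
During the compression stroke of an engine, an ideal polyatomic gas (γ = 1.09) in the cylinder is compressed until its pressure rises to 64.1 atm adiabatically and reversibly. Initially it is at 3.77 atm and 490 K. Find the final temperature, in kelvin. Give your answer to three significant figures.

T₂ ≈ 619 K

Adiabatic: T₂/T₁ = (P₂/P₁)^((γ−1)/γ).
T₂ = 490 × (64.1/3.77)^(0.0826) = 619.2 K.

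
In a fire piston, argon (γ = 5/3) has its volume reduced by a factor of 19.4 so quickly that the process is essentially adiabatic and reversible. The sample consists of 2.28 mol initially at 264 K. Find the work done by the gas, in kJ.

Adiabatic: T₁V₁^(γ−1) = T₂V₂^(γ−1) ⇒ T₂ = T₁ (V₁/V₂)^(γ−1).
T₂ = 264 × 19.4^(2/3) = 1906 K.
Q = 0, so ΔU = W_on_gas = nCᵥΔT with Cᵥ = R/(γ−1) = 12.47 J/(mol·K).
ΔU = 2.28 × 12.47 × (1906 − 264) = 46690 J.
Work done by the gas = −ΔU = -46690 J.

W ≈ -46.7 kJ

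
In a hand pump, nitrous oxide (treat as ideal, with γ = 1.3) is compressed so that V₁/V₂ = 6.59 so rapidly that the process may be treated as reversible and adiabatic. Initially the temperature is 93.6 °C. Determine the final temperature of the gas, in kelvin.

For a reversible adiabat TV^(γ−1) is constant, so T₂ = T₁ (V₁/V₂)^(γ−1).
T₁ = 93.6 °C = 366.8 K.
T₂ = 366.8 × 6.59^(0.3) = 645.7 K.

T₂ ≈ 646 K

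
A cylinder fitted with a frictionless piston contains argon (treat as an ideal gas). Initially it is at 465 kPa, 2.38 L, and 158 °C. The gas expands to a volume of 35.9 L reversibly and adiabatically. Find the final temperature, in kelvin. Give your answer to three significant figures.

Adiabatic: T₁V₁^(γ−1) = T₂V₂^(γ−1) ⇒ T₂ = T₁ (V₁/V₂)^(γ−1).
γ = 5/3 for a monatomic ideal gas.
T₁ = 158 °C = 431.1 K.
T₂ = 431.1 × (2.38/35.9)^(2/3) = 70.62 K.

T₂ ≈ 70.6 K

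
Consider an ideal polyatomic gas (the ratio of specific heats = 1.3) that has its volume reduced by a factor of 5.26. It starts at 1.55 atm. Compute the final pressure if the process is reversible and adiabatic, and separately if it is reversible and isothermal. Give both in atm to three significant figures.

adiabatic: 13.4 atm; isothermal: 8.15 atm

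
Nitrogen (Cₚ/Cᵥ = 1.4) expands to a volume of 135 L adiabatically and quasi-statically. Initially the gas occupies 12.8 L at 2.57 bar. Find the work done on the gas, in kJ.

P₂ = P₁(V₁/V₂)^γ = 2.57×(12.8/135)^(1.4) = 0.09496 bar.
For a reversible adiabat, W_by_gas = (P₁V₁ − P₂V₂)/(γ−1).
W_by = (257000×0.0128 − 9496×0.135) / (0.4) = 5019 J.
W_on_gas = −W_by = -5019 J.

W ≈ -5.02 kJ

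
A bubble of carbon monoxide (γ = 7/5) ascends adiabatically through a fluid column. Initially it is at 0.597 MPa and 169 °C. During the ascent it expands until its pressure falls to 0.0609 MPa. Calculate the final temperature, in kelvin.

T₂ ≈ 230 K

Adiabatic: T₂/T₁ = (P₂/P₁)^((γ−1)/γ).
T₁ = 169 °C = 442.1 K.
T₂ = 442.1 × (0.0609/0.597)^(2/7) = 230.3 K.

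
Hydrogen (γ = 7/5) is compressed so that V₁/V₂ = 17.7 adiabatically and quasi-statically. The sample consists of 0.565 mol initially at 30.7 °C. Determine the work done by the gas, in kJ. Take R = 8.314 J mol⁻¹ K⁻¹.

W ≈ -7.69 kJ

For a reversible adiabat TV^(γ−1) is constant, so T₂ = T₁ (V₁/V₂)^(γ−1).
T₁ = 30.7 °C = 303.8 K.
T₂ = 303.8 × 17.7^(2/5) = 959.1 K.
Q = 0, so ΔU = W_on_gas = nCᵥΔT with Cᵥ = R/(γ−1) = 20.79 J/(mol·K).
ΔU = 0.565 × 20.79 × (959.1 − 303.8) = 7695 J.
Work done by the gas = −ΔU = -7695 J.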